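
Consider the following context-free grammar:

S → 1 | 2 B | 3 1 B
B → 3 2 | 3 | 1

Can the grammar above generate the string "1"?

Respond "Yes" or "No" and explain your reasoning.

Yes - a valid derivation exists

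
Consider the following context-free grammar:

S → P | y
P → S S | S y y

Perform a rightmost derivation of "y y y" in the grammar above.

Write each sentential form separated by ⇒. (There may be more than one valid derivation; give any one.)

S ⇒ P ⇒ S y y ⇒ y y y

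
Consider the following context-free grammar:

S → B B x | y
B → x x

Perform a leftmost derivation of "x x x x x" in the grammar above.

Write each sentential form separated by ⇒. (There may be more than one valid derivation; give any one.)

S ⇒ B B x ⇒ x x B x ⇒ x x x x x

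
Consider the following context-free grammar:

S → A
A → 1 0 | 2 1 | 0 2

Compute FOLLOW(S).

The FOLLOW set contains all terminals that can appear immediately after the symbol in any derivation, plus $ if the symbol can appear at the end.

We compute FOLLOW(S) using the standard algorithm.
FOLLOW(S) starts with {$}.
FIRST(A) = {0, 1, 2}
FIRST(S) = {0, 1, 2}
FOLLOW(A) = {$}
FOLLOW(S) = {$}
Therefore, FOLLOW(S) = {$}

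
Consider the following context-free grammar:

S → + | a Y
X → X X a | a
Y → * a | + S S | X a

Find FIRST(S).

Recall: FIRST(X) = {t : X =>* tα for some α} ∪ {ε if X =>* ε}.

We compute FIRST(S) using the standard algorithm.
FIRST(S) = {+, a}
FIRST(X) = {a}
FIRST(Y) = {*, +, a}
Therefore, FIRST(S) = {+, a}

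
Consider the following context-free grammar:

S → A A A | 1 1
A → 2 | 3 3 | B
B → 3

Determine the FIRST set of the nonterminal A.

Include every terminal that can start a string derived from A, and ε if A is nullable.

We compute FIRST(A) using the standard algorithm.
FIRST(A) = {2, 3}
FIRST(B) = {3}
FIRST(S) = {1, 2, 3}
Therefore, FIRST(A) = {2, 3}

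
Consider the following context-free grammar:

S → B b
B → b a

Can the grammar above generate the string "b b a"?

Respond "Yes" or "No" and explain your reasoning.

No - no valid derivation exists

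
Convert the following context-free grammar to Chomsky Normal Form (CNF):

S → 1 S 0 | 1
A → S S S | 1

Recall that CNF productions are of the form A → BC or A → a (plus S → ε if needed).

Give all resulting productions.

T1 → 1; T0 → 0; S → 1; A → 1; S → T1 X0; X0 → S T0; A → S X1; X1 → S S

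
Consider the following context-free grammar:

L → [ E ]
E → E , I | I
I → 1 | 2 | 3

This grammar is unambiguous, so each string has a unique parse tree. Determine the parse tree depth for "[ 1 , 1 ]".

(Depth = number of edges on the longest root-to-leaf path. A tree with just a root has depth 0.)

4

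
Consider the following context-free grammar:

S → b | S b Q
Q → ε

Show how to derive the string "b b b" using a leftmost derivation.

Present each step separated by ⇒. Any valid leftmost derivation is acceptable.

S ⇒ S b Q ⇒ S b Q b Q ⇒ b b Q b Q ⇒ b b b Q ⇒ b b b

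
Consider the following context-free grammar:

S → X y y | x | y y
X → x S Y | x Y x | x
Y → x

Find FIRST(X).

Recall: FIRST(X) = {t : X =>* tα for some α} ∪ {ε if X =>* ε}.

We compute FIRST(X) using the standard algorithm.
FIRST(S) = {x, y}
FIRST(X) = {x}
FIRST(Y) = {x}
Therefore, FIRST(X) = {x}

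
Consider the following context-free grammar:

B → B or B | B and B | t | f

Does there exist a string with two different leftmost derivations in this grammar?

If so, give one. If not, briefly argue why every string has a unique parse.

Yes - the string 't or t and t or f or t' has two distinct leftmost derivations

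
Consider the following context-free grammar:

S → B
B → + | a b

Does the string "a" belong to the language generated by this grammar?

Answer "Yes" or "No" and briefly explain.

No - no valid derivation exists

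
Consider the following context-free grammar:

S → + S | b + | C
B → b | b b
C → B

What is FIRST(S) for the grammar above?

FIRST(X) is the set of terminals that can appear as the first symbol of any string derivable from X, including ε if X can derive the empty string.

We compute FIRST(S) using the standard algorithm.
FIRST(B) = {b}
FIRST(C) = {b}
FIRST(S) = {+, b}
Therefore, FIRST(S) = {+, b}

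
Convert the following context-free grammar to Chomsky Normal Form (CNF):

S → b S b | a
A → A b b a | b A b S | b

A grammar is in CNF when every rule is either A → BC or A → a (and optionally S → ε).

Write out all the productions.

TB → b; S → a; TA → a; A → b; S → TB X0; X0 → S TB; A → A X1; X1 → TB X2; X2 → TB TA; A → TB X3; X3 → A X4; X4 → TB S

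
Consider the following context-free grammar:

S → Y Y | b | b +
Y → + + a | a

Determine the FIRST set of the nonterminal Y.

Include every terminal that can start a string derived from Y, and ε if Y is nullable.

We compute FIRST(Y) using the standard algorithm.
FIRST(S) = {+, a, b}
FIRST(Y) = {+, a}
Therefore, FIRST(Y) = {+, a}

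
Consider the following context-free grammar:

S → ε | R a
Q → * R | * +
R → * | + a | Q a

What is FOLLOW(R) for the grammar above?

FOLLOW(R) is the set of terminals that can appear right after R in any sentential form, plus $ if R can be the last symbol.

We compute FOLLOW(R) using the standard algorithm.
FOLLOW(S) starts with {$}.
FIRST(Q) = {*}
FIRST(R) = {*, +}
FIRST(S) = {*, +, ε}
FOLLOW(Q) = {a}
FOLLOW(R) = {a}
FOLLOW(S) = {$}
Therefore, FOLLOW(R) = {a}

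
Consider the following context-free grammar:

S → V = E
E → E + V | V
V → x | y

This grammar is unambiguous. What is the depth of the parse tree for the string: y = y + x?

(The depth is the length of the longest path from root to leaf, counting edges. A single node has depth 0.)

4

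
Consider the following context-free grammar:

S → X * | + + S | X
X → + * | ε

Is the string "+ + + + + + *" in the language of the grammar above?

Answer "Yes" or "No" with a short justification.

Yes - a valid derivation exists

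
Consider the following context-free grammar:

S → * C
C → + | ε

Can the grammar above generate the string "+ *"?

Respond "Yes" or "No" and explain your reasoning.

No - no valid derivation exists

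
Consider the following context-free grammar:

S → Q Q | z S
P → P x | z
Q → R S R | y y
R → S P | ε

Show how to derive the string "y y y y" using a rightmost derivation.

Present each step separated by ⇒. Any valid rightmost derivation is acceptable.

S ⇒ Q Q ⇒ Q y y ⇒ y y y y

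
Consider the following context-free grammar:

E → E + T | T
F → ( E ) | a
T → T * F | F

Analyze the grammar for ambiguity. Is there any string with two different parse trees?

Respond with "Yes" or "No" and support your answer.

No - the grammar is unambiguous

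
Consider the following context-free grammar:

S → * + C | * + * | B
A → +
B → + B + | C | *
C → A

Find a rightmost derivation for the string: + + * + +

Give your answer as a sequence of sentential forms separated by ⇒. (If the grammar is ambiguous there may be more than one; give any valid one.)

S ⇒ B ⇒ + B + ⇒ + + B + + ⇒ + + * + +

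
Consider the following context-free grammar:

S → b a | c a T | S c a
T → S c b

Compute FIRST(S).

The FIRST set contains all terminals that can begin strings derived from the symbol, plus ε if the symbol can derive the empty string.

We compute FIRST(S) using the standard algorithm.
FIRST(S) = {b, c}
FIRST(T) = {b, c}
Therefore, FIRST(S) = {b, c}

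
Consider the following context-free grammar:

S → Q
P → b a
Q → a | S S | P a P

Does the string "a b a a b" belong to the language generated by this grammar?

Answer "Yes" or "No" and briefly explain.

No - no valid derivation exists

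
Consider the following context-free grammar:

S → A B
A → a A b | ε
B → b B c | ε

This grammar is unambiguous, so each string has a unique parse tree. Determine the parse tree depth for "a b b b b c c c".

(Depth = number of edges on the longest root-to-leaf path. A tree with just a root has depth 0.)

5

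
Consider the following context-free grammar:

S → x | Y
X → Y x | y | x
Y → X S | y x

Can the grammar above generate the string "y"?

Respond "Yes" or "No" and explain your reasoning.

No - no valid derivation exists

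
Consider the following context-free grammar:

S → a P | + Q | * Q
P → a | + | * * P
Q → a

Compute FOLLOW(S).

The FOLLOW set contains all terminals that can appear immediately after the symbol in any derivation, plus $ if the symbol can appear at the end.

We compute FOLLOW(S) using the standard algorithm.
FOLLOW(S) starts with {$}.
FIRST(P) = {*, +, a}
FIRST(Q) = {a}
FIRST(S) = {*, +, a}
FOLLOW(P) = {$}
FOLLOW(Q) = {$}
FOLLOW(S) = {$}
Therefore, FOLLOW(S) = {$}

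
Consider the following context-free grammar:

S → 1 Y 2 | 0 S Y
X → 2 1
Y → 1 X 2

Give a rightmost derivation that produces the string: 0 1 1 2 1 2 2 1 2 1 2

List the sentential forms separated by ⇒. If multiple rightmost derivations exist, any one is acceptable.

S ⇒ 0 S Y ⇒ 0 S 1 X 2 ⇒ 0 S 1 2 1 2 ⇒ 0 1 Y 2 1 2 1 2 ⇒ 0 1 1 X 2 2 1 2 1 2 ⇒ 0 1 1 2 1 2 2 1 2 1 2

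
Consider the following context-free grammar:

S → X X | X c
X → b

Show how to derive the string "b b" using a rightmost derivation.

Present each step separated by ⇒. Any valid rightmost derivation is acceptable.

S ⇒ X X ⇒ X b ⇒ b b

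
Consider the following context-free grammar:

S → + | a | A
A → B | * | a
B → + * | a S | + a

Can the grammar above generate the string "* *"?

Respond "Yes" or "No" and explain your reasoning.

No - no valid derivation exists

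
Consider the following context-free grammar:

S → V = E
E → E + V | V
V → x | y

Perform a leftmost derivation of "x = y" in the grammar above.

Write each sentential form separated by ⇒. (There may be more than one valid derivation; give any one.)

S ⇒ V = E ⇒ x = E ⇒ x = V ⇒ x = y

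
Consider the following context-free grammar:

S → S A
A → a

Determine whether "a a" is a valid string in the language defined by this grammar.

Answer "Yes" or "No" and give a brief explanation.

No - no valid derivation exists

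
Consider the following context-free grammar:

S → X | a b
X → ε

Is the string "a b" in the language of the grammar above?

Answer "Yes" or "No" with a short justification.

Yes - a valid derivation exists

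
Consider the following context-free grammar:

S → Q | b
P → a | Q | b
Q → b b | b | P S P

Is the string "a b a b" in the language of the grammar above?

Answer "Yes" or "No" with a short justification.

No - no valid derivation exists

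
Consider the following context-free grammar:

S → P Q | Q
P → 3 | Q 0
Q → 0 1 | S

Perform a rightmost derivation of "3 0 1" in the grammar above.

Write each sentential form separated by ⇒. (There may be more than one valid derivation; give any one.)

S ⇒ P Q ⇒ P 0 1 ⇒ 3 0 1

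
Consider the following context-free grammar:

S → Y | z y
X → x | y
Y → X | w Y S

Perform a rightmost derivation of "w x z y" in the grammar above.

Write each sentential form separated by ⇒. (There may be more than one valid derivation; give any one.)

S ⇒ Y ⇒ w Y S ⇒ w Y z y ⇒ w X z y ⇒ w x z y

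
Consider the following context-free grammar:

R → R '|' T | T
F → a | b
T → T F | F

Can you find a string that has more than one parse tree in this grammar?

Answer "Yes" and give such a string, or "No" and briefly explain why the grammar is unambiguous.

No - the grammar is unambiguous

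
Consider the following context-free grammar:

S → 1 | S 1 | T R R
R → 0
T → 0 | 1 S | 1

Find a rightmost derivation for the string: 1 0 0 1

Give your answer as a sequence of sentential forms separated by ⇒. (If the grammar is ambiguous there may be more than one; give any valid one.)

S ⇒ S 1 ⇒ T R R 1 ⇒ T R 0 1 ⇒ T 0 0 1 ⇒ 1 0 0 1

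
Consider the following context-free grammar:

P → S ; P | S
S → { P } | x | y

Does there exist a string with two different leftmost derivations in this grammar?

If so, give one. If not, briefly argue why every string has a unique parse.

No - every string in the language has a unique leftmost derivation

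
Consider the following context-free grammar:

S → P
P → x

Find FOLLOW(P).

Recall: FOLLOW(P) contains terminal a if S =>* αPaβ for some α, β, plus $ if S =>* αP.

We compute FOLLOW(P) using the standard algorithm.
FOLLOW(S) starts with {$}.
FIRST(P) = {x}
FIRST(S) = {x}
FOLLOW(P) = {$}
FOLLOW(S) = {$}
Therefore, FOLLOW(P) = {$}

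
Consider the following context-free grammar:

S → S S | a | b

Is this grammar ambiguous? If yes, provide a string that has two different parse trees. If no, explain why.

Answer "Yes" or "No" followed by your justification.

Yes - the string 'b a b' has two distinct leftmost derivations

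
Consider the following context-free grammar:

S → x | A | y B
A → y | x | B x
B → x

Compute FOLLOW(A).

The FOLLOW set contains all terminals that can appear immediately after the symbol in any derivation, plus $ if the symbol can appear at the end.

We compute FOLLOW(A) using the standard algorithm.
FOLLOW(S) starts with {$}.
FIRST(A) = {x, y}
FIRST(B) = {x}
FIRST(S) = {x, y}
FOLLOW(A) = {$}
FOLLOW(B) = {$, x}
FOLLOW(S) = {$}
Therefore, FOLLOW(A) = {$}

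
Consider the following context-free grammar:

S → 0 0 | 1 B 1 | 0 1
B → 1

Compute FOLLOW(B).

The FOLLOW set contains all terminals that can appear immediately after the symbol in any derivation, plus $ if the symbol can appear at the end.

We compute FOLLOW(B) using the standard algorithm.
FOLLOW(S) starts with {$}.
FIRST(B) = {1}
FIRST(S) = {0, 1}
FOLLOW(B) = {1}
FOLLOW(S) = {$}
Therefore, FOLLOW(B) = {1}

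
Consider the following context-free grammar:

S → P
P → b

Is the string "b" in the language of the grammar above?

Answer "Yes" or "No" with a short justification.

Yes - a valid derivation exists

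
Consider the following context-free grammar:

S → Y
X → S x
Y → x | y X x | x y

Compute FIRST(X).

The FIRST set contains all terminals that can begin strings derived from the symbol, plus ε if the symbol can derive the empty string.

We compute FIRST(X) using the standard algorithm.
FIRST(S) = {x, y}
FIRST(X) = {x, y}
FIRST(Y) = {x, y}
Therefore, FIRST(X) = {x, y}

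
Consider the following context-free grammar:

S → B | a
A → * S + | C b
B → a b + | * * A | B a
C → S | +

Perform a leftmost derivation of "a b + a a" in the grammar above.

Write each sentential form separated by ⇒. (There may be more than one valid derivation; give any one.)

S ⇒ B ⇒ B a ⇒ B a a ⇒ a b + a a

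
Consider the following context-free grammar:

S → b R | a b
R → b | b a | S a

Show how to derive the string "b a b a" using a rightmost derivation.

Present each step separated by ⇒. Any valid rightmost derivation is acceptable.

S ⇒ b R ⇒ b S a ⇒ b a b a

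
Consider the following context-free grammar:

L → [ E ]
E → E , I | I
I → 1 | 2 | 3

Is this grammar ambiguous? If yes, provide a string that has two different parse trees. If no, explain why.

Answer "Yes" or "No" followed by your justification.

No - the grammar is unambiguous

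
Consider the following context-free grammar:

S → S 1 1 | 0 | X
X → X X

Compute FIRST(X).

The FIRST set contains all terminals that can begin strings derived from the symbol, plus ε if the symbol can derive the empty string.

We compute FIRST(X) using the standard algorithm.
FIRST(S) = {0}
FIRST(X) = {}
Therefore, FIRST(X) = {}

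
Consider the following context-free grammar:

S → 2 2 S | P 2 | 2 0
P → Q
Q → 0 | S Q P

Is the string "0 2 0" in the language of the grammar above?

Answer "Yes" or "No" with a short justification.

No - no valid derivation exists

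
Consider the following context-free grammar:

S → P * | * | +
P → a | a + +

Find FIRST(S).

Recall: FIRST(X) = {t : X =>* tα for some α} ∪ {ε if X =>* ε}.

We compute FIRST(S) using the standard algorithm.
FIRST(P) = {a}
FIRST(S) = {*, +, a}
Therefore, FIRST(S) = {*, +, a}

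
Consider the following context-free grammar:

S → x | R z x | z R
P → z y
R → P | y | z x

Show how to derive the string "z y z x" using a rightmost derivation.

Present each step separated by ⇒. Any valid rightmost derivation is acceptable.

S ⇒ R z x ⇒ P z x ⇒ z y z x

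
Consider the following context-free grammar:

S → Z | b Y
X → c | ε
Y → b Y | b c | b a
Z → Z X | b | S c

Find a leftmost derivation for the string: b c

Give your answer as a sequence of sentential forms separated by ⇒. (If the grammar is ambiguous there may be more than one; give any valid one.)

S ⇒ Z ⇒ S c ⇒ Z c ⇒ b c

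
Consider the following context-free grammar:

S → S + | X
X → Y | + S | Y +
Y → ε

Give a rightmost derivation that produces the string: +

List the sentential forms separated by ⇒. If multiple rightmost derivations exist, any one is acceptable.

S ⇒ X ⇒ Y + ⇒ +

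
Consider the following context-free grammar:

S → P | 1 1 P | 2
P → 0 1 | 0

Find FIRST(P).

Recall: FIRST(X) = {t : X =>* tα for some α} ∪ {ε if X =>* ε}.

We compute FIRST(P) using the standard algorithm.
FIRST(P) = {0}
FIRST(S) = {0, 1, 2}
Therefore, FIRST(P) = {0}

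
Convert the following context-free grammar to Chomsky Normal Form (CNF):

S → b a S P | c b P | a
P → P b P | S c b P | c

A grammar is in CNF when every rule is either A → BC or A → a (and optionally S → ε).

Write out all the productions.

TB → b; TA → a; TC → c; S → a; P → c; S → TB X0; X0 → TA X1; X1 → S P; S → TC X2; X2 → TB P; P → P X3; X3 → TB P; P → S X4; X4 → TC X5; X5 → TB P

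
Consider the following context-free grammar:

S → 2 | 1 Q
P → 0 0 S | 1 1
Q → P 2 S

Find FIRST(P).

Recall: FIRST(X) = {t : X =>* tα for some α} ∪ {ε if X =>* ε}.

We compute FIRST(P) using the standard algorithm.
FIRST(P) = {0, 1}
FIRST(Q) = {0, 1}
FIRST(S) = {1, 2}
Therefore, FIRST(P) = {0, 1}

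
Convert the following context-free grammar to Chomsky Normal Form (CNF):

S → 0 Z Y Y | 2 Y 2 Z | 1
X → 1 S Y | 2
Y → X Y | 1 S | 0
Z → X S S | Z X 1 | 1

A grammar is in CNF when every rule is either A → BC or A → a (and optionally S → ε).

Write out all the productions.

T0 → 0; T2 → 2; S → 1; T1 → 1; X → 2; Y → 0; Z → 1; S → T0 X0; X0 → Z X1; X1 → Y Y; S → T2 X2; X2 → Y X3; X3 → T2 Z; X → T1 X4; X4 → S Y; Y → X Y; Y → T1 S; Z → X X5; X5 → S S; Z → Z X6; X6 → X T1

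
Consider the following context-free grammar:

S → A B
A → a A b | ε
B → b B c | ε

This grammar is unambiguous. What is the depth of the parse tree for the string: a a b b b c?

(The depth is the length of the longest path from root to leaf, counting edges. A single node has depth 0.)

4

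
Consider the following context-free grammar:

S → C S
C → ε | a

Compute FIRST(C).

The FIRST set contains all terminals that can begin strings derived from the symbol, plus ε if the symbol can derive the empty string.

We compute FIRST(C) using the standard algorithm.
FIRST(C) = {a, ε}
FIRST(S) = {a}
Therefore, FIRST(C) = {a, ε}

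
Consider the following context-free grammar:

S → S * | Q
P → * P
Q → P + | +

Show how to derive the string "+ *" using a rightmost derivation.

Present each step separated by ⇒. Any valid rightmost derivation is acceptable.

S ⇒ S * ⇒ Q * ⇒ + *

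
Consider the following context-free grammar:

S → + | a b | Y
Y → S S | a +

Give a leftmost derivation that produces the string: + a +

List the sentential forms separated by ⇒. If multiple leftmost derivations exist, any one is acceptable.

S ⇒ Y ⇒ S S ⇒ + S ⇒ + Y ⇒ + a +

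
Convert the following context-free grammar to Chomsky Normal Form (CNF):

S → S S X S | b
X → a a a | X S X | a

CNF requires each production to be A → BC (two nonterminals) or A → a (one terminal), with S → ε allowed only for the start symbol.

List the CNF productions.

S → b; TA → a; X → a; S → S X0; X0 → S X1; X1 → X S; X → TA X2; X2 → TA TA; X → X X3; X3 → S X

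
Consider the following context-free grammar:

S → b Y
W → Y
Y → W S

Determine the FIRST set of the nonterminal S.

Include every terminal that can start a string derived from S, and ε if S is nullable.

We compute FIRST(S) using the standard algorithm.
FIRST(S) = {b}
FIRST(W) = {}
FIRST(Y) = {}
Therefore, FIRST(S) = {b}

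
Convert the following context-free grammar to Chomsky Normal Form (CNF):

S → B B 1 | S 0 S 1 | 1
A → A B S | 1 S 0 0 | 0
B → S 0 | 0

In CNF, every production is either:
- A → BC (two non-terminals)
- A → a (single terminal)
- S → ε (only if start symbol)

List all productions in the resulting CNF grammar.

T1 → 1; T0 → 0; S → 1; A → 0; B → 0; S → B X0; X0 → B T1; S → S X1; X1 → T0 X2; X2 → S T1; A → A X3; X3 → B S; A → T1 X4; X4 → S X5; X5 → T0 T0; B → S T0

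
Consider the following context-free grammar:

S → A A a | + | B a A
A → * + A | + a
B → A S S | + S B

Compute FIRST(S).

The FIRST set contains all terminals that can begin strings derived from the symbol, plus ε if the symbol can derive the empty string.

We compute FIRST(S) using the standard algorithm.
FIRST(A) = {*, +}
FIRST(B) = {*, +}
FIRST(S) = {*, +}
Therefore, FIRST(S) = {*, +}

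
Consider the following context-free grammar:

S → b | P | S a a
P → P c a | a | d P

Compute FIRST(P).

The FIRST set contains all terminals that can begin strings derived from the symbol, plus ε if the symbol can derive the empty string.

We compute FIRST(P) using the standard algorithm.
FIRST(P) = {a, d}
FIRST(S) = {a, b, d}
Therefore, FIRST(P) = {a, d}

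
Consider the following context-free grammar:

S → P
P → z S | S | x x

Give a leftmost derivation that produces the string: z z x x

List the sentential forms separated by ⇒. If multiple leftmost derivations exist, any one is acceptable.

S ⇒ P ⇒ z S ⇒ z P ⇒ z z S ⇒ z z P ⇒ z z x x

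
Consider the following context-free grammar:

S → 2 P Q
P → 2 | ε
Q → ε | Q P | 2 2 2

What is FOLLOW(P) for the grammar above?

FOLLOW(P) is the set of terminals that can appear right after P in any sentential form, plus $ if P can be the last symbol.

We compute FOLLOW(P) using the standard algorithm.
FOLLOW(S) starts with {$}.
FIRST(P) = {2, ε}
FIRST(Q) = {2, ε}
FIRST(S) = {2}
FOLLOW(P) = {$, 2}
FOLLOW(Q) = {$, 2}
FOLLOW(S) = {$}
Therefore, FOLLOW(P) = {$, 2}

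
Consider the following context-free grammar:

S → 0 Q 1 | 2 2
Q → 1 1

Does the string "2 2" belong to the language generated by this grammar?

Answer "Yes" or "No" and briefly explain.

Yes - a valid derivation exists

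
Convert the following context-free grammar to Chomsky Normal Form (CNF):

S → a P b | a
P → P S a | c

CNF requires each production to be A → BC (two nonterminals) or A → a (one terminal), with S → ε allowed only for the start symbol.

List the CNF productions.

TA → a; TB → b; S → a; P → c; S → TA X0; X0 → P TB; P → P X1; X1 → S TA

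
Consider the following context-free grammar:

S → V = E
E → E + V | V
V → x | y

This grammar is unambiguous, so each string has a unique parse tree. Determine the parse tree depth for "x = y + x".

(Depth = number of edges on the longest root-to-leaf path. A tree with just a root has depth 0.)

4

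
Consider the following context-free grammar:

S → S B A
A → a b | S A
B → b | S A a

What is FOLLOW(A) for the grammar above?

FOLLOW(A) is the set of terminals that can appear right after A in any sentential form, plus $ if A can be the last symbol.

We compute FOLLOW(A) using the standard algorithm.
FOLLOW(S) starts with {$}.
FIRST(A) = {a}
FIRST(B) = {b}
FIRST(S) = {}
FOLLOW(A) = {$, a, b}
FOLLOW(B) = {a}
FOLLOW(S) = {$, a, b}
Therefore, FOLLOW(A) = {$, a, b}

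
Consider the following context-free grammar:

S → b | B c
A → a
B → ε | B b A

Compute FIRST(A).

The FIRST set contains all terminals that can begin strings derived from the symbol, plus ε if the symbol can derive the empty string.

We compute FIRST(A) using the standard algorithm.
FIRST(A) = {a}
FIRST(B) = {b, ε}
FIRST(S) = {b, c}
Therefore, FIRST(A) = {a}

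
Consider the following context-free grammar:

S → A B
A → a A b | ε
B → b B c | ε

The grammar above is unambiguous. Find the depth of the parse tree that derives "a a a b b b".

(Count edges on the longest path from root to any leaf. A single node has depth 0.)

5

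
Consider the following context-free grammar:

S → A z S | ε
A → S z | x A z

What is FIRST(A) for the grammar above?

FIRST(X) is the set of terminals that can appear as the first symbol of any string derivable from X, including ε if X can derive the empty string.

We compute FIRST(A) using the standard algorithm.
FIRST(A) = {x, z}
FIRST(S) = {x, z, ε}
Therefore, FIRST(A) = {x, z}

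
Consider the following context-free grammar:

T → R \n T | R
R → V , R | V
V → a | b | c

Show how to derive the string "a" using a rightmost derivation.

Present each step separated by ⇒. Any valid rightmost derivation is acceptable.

T ⇒ R ⇒ V ⇒ a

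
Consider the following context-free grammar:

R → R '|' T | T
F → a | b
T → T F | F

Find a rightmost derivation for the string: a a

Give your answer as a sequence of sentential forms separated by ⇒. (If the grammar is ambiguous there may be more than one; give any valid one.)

R ⇒ T ⇒ T F ⇒ T a ⇒ F a ⇒ a a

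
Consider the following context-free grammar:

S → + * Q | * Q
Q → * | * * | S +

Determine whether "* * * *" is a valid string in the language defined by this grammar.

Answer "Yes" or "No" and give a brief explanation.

No - no valid derivation exists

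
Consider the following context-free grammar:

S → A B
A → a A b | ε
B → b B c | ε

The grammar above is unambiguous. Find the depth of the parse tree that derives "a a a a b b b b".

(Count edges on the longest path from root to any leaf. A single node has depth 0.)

6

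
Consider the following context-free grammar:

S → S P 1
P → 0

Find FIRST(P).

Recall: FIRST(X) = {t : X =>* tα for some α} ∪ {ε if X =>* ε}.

We compute FIRST(P) using the standard algorithm.
FIRST(P) = {0}
FIRST(S) = {}
Therefore, FIRST(P) = {0}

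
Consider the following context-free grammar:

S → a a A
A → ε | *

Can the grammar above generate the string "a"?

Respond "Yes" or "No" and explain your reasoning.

No - no valid derivation exists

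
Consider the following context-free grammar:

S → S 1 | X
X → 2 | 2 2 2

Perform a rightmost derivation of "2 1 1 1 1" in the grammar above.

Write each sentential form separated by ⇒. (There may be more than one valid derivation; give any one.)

S ⇒ S 1 ⇒ S 1 1 ⇒ S 1 1 1 ⇒ S 1 1 1 1 ⇒ X 1 1 1 1 ⇒ 2 1 1 1 1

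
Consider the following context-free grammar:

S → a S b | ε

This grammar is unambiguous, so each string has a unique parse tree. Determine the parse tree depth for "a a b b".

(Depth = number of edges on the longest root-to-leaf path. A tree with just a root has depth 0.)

3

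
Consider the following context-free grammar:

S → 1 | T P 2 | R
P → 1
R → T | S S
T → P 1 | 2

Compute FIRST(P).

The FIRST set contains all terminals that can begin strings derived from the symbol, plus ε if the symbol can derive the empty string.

We compute FIRST(P) using the standard algorithm.
FIRST(P) = {1}
FIRST(R) = {1, 2}
FIRST(S) = {1, 2}
FIRST(T) = {1, 2}
Therefore, FIRST(P) = {1}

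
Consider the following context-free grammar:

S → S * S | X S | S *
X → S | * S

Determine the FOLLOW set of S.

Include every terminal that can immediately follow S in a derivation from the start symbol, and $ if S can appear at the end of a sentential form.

We compute FOLLOW(S) using the standard algorithm.
FOLLOW(S) starts with {$}.
FIRST(S) = {*}
FIRST(X) = {*}
FOLLOW(S) = {$, *}
FOLLOW(X) = {*}
Therefore, FOLLOW(S) = {$, *}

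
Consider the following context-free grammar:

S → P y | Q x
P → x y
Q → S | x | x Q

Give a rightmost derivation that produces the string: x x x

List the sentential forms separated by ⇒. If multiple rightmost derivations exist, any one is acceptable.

S ⇒ Q x ⇒ x Q x ⇒ x x x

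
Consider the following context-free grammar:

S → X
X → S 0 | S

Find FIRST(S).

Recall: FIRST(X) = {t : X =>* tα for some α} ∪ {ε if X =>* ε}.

We compute FIRST(S) using the standard algorithm.
FIRST(S) = {}
FIRST(X) = {}
Therefore, FIRST(S) = {}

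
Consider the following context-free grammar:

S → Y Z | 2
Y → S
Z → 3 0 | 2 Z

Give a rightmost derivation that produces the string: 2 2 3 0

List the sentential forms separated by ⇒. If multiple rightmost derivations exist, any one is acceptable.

S ⇒ Y Z ⇒ Y 2 Z ⇒ Y 2 3 0 ⇒ S 2 3 0 ⇒ 2 2 3 0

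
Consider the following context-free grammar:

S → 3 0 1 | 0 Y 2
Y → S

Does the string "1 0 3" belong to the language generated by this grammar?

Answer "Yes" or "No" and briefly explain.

No - no valid derivation exists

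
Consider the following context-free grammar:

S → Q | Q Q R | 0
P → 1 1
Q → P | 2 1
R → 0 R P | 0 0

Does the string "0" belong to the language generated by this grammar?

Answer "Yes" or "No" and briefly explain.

Yes - a valid derivation exists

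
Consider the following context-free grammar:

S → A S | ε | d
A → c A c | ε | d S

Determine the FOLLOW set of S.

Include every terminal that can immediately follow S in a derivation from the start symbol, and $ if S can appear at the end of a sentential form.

We compute FOLLOW(S) using the standard algorithm.
FOLLOW(S) starts with {$}.
FIRST(A) = {c, d, ε}
FIRST(S) = {c, d, ε}
FOLLOW(A) = {$, c, d}
FOLLOW(S) = {$, c, d}
Therefore, FOLLOW(S) = {$, c, d}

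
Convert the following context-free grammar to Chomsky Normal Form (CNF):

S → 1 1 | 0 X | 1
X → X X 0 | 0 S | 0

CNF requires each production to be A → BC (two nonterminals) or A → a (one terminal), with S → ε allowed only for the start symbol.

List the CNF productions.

T1 → 1; T0 → 0; S → 1; X → 0; S → T1 T1; S → T0 X; X → X X0; X0 → X T0; X → T0 S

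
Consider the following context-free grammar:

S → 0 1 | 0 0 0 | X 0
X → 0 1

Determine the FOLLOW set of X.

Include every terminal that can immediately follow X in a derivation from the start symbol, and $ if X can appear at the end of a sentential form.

We compute FOLLOW(X) using the standard algorithm.
FOLLOW(S) starts with {$}.
FIRST(S) = {0}
FIRST(X) = {0}
FOLLOW(S) = {$}
FOLLOW(X) = {0}
Therefore, FOLLOW(X) = {0}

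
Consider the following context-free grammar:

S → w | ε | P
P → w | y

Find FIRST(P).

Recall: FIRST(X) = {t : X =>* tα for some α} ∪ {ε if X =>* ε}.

We compute FIRST(P) using the standard algorithm.
FIRST(P) = {w, y}
FIRST(S) = {w, y, ε}
Therefore, FIRST(P) = {w, y}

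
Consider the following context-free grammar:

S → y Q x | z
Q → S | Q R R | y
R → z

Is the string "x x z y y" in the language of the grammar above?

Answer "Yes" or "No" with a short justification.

No - no valid derivation exists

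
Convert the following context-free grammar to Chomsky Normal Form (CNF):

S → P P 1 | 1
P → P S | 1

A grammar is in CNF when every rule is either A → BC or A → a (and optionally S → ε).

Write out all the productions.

T1 → 1; S → 1; P → 1; S → P X0; X0 → P T1; P → P S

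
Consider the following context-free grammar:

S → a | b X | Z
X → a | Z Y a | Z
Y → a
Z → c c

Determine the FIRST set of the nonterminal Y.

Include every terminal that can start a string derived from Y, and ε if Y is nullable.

We compute FIRST(Y) using the standard algorithm.
FIRST(S) = {a, b, c}
FIRST(X) = {a, c}
FIRST(Y) = {a}
FIRST(Z) = {c}
Therefore, FIRST(Y) = {a}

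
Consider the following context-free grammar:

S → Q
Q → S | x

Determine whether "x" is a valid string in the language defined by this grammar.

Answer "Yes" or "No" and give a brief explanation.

Yes - a valid derivation exists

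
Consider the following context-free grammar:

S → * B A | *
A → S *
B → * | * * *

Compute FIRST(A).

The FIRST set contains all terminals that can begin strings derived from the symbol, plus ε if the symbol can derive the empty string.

We compute FIRST(A) using the standard algorithm.
FIRST(A) = {*}
FIRST(B) = {*}
FIRST(S) = {*}
Therefore, FIRST(A) = {*}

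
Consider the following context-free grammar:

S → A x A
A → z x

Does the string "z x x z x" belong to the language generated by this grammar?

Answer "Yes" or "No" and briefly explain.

Yes - a valid derivation exists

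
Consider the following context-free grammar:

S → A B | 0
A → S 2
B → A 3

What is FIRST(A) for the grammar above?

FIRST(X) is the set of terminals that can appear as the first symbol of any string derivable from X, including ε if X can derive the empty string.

We compute FIRST(A) using the standard algorithm.
FIRST(A) = {0}
FIRST(B) = {0}
FIRST(S) = {0}
Therefore, FIRST(A) = {0}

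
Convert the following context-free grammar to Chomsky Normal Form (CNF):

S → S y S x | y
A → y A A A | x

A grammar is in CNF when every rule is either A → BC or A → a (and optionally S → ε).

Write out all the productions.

TY → y; TX → x; S → y; A → x; S → S X0; X0 → TY X1; X1 → S TX; A → TY X2; X2 → A X3; X3 → A A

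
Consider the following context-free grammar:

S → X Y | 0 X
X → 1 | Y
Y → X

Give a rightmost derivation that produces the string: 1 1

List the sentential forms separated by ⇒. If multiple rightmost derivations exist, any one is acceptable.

S ⇒ X Y ⇒ X X ⇒ X 1 ⇒ 1 1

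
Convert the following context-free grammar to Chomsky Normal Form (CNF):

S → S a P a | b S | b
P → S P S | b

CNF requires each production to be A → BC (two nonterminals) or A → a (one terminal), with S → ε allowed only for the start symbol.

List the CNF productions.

TA → a; TB → b; S → b; P → b; S → S X0; X0 → TA X1; X1 → P TA; S → TB S; P → S X2; X2 → P S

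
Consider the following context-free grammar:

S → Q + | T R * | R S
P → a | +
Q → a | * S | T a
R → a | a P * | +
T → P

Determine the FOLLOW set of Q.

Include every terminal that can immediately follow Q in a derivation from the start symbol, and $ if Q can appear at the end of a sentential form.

We compute FOLLOW(Q) using the standard algorithm.
FOLLOW(S) starts with {$}.
FIRST(P) = {+, a}
FIRST(Q) = {*, +, a}
FIRST(R) = {+, a}
FIRST(S) = {*, +, a}
FIRST(T) = {+, a}
FOLLOW(P) = {*, +, a}
FOLLOW(Q) = {+}
FOLLOW(R) = {*, +, a}
FOLLOW(S) = {$, +}
FOLLOW(T) = {+, a}
Therefore, FOLLOW(Q) = {+}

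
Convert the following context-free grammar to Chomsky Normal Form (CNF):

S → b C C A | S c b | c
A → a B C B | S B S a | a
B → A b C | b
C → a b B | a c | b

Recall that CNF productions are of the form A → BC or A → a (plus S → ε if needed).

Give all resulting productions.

TB → b; TC → c; S → c; TA → a; A → a; B → b; C → b; S → TB X0; X0 → C X1; X1 → C A; S → S X2; X2 → TC TB; A → TA X3; X3 → B X4; X4 → C B; A → S X5; X5 → B X6; X6 → S TA; B → A X7; X7 → TB C; C → TA X8; X8 → TB B; C → TA TC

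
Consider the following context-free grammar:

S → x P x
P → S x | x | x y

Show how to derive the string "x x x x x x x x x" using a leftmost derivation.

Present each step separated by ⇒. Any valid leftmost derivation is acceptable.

S ⇒ x P x ⇒ x S x x ⇒ x x P x x x ⇒ x x S x x x x ⇒ x x x P x x x x x ⇒ x x x x x x x x x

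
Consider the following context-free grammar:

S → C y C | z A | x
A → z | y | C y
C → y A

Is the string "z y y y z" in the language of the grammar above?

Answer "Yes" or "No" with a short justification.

No - no valid derivation exists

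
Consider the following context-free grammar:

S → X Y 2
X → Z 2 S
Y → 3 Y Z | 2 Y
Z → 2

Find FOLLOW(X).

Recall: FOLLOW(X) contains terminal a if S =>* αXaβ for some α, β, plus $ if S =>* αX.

We compute FOLLOW(X) using the standard algorithm.
FOLLOW(S) starts with {$}.
FIRST(S) = {2}
FIRST(X) = {2}
FIRST(Y) = {2, 3}
FIRST(Z) = {2}
FOLLOW(S) = {$, 2, 3}
FOLLOW(X) = {2, 3}
FOLLOW(Y) = {2}
FOLLOW(Z) = {2}
Therefore, FOLLOW(X) = {2, 3}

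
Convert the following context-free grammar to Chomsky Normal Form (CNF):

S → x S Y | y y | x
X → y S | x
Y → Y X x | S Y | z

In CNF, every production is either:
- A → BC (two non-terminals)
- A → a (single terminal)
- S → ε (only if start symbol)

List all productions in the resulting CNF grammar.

TX → x; TY → y; S → x; X → x; Y → z; S → TX X0; X0 → S Y; S → TY TY; X → TY S; Y → Y X1; X1 → X TX; Y → S Y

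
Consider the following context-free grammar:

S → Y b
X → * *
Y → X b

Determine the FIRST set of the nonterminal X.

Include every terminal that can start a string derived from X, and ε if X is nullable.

We compute FIRST(X) using the standard algorithm.
FIRST(S) = {*}
FIRST(X) = {*}
FIRST(Y) = {*}
Therefore, FIRST(X) = {*}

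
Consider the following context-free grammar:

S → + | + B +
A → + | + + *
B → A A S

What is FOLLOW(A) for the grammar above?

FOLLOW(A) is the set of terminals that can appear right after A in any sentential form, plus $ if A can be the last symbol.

We compute FOLLOW(A) using the standard algorithm.
FOLLOW(S) starts with {$}.
FIRST(A) = {+}
FIRST(B) = {+}
FIRST(S) = {+}
FOLLOW(A) = {+}
FOLLOW(B) = {+}
FOLLOW(S) = {$, +}
Therefore, FOLLOW(A) = {+}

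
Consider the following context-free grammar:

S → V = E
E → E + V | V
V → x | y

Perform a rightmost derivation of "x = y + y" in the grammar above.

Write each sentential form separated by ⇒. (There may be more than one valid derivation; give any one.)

S ⇒ V = E ⇒ V = E + V ⇒ V = E + y ⇒ V = V + y ⇒ V = y + y ⇒ x = y + y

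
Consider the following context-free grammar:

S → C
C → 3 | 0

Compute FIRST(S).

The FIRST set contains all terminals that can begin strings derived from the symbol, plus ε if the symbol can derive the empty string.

We compute FIRST(S) using the standard algorithm.
FIRST(C) = {0, 3}
FIRST(S) = {0, 3}
Therefore, FIRST(S) = {0, 3}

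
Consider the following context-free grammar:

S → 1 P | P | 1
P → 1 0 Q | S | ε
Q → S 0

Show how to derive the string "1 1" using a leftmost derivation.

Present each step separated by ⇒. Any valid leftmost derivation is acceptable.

S ⇒ 1 P ⇒ 1 S ⇒ 1 1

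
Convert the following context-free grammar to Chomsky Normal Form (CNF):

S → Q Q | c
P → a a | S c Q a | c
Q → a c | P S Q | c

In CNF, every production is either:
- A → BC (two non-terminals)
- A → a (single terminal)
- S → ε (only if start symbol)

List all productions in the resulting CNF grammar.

S → c; TA → a; TC → c; P → c; Q → c; S → Q Q; P → TA TA; P → S X0; X0 → TC X1; X1 → Q TA; Q → TA TC; Q → P X2; X2 → S Q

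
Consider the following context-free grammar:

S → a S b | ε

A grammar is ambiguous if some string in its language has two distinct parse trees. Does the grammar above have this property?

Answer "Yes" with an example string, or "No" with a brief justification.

No - the grammar is unambiguous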